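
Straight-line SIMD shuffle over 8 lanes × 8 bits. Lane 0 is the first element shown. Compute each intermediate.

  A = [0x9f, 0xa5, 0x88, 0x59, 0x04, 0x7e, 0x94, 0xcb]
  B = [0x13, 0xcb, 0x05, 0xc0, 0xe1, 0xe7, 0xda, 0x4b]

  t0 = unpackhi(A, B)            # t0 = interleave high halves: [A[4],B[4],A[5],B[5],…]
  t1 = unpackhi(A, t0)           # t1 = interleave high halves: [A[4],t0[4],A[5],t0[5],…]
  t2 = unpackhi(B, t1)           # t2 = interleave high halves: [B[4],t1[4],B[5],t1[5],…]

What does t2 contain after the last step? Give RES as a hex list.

RES = [ 0xe1  0x94  0xe7  0xcb  0xda  0xcb  0x4b  0x4b ]

→ t0 |04|e1|7e|e7|94|da|cb|4b|
→ t1 |04|94|7e|da|94|cb|cb|4b|
→ t2 |e1|94|e7|cb|da|cb|4b|4b|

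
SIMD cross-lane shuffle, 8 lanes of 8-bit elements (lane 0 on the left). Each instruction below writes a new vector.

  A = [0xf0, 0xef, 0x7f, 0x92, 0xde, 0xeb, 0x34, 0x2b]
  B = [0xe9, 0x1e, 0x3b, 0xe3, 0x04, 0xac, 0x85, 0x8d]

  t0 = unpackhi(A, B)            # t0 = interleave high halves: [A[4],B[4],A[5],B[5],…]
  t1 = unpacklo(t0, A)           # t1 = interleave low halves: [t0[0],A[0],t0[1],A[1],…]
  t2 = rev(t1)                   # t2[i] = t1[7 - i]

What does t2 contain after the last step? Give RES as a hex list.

→ t0 |de|04|eb|ac|34|85|2b|8d|
→ t1 |de|f0|04|ef|eb|7f|ac|92|
→ t2 |92|ac|7f|eb|ef|04|f0|de|

RES = [0x92, 0xac, 0x7f, 0xeb, 0xef, 0x04, 0xf0, 0xde]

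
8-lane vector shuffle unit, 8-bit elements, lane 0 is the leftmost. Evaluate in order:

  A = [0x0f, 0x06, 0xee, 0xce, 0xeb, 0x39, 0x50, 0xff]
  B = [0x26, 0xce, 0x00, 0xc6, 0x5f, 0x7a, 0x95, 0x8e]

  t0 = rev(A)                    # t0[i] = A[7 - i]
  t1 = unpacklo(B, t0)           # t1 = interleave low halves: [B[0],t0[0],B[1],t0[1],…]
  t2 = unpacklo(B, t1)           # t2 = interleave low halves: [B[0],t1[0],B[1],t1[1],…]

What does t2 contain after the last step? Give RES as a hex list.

→ t0 |ff|50|39|eb|ce|ee|06|0f|
→ t1 |26|ff|ce|50|00|39|c6|eb|
→ t2 |26|26|ce|ff|00|ce|c6|50|

RES = [0x26, 0x26, 0xce, 0xff, 0x00, 0xce, 0xc6, 0x50]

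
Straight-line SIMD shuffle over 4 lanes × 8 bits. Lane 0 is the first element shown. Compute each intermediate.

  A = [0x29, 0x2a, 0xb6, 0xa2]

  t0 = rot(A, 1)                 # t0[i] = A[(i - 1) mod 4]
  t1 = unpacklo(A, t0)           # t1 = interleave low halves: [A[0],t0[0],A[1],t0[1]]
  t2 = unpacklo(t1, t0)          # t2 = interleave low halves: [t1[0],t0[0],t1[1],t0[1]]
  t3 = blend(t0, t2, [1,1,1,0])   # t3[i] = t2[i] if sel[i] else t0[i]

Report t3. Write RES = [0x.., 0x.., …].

RES = [0x29, 0xa2, 0xa2, 0xb6]

  t0: a2 29 2a b6
  t1: 29 a2 2a 29
  t2: 29 a2 a2 29
  t3: 29 a2 a2 b6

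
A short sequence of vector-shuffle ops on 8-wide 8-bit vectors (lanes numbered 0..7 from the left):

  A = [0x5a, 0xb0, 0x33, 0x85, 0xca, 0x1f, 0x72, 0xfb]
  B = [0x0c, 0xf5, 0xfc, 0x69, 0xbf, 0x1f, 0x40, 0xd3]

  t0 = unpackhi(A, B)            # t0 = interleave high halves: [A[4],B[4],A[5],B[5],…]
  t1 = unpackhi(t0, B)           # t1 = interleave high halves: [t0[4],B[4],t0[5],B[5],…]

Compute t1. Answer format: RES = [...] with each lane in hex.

t0 = [0xca, 0xbf, 0x1f, 0x1f, 0x72, 0x40, 0xfb, 0xd3]
t1 = [0x72, 0xbf, 0x40, 0x1f, 0xfb, 0x40, 0xd3, 0xd3]

RES = [0x72, 0xbf, 0x40, 0x1f, 0xfb, 0x40, 0xd3, 0xd3]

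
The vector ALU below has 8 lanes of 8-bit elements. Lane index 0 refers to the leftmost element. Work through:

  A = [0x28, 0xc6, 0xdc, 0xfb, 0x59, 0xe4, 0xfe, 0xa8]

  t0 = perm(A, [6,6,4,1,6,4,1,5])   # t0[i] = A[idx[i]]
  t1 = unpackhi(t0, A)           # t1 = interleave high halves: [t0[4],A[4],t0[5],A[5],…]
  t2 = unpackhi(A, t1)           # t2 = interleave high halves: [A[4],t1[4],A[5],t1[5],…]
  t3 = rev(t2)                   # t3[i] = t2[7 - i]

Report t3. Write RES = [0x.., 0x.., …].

RES = [ 0xa8  0xa8  0xe4  0xfe  0xfe  0xe4  0xc6  0x59 ]

→ t0 |fe|fe|59|c6|fe|59|c6|e4|
→ t1 |fe|59|59|e4|c6|fe|e4|a8|
→ t2 |59|c6|e4|fe|fe|e4|a8|a8|
→ t3 |a8|a8|e4|fe|fe|e4|c6|59|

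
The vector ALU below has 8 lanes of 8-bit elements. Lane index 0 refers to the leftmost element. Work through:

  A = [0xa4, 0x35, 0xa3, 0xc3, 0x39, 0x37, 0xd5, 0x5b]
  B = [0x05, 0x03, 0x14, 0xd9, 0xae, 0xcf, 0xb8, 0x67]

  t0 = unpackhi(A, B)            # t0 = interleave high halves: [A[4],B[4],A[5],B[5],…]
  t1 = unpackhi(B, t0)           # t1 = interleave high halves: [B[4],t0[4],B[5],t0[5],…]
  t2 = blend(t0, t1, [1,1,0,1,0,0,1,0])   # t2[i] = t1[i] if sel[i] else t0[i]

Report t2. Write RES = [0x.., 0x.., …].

RES = [ 0xae  0xd5  0x37  0xb8  0xd5  0xb8  0x67  0x67 ]

→ t0 |39|ae|37|cf|d5|b8|5b|67|
→ t1 |ae|d5|cf|b8|b8|5b|67|67|
→ t2 |ae|d5|37|b8|d5|b8|67|67|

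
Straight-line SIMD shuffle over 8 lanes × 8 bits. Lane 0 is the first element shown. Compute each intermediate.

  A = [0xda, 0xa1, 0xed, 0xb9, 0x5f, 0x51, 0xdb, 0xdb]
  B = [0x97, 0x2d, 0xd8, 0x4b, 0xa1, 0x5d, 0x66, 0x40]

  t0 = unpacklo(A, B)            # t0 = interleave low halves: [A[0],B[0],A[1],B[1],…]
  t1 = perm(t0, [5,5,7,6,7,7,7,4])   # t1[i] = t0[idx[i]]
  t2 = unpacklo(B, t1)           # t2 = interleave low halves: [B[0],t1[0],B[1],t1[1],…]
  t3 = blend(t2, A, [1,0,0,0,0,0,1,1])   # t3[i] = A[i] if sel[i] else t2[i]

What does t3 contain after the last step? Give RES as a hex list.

RES = [ 0xda  0xd8  0x2d  0xd8  0xd8  0x4b  0xdb  0xdb ]

→ t0 |da|97|a1|2d|ed|d8|b9|4b|
→ t1 |d8|d8|4b|b9|4b|4b|4b|ed|
→ t2 |97|d8|2d|d8|d8|4b|4b|b9|
→ t3 |da|d8|2d|d8|d8|4b|db|db|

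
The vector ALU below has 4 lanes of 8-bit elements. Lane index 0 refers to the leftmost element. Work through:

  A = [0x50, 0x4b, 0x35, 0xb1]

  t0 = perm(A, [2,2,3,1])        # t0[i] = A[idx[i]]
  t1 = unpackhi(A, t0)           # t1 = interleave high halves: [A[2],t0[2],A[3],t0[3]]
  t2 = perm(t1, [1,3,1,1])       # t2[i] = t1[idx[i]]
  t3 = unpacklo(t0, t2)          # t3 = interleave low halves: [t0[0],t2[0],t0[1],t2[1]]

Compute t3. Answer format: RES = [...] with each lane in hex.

  t0: 35 35 b1 4b
  t1: 35 b1 b1 4b
  t2: b1 4b b1 b1
  t3: 35 b1 35 4b

RES = [0x35, 0xb1, 0x35, 0x4b]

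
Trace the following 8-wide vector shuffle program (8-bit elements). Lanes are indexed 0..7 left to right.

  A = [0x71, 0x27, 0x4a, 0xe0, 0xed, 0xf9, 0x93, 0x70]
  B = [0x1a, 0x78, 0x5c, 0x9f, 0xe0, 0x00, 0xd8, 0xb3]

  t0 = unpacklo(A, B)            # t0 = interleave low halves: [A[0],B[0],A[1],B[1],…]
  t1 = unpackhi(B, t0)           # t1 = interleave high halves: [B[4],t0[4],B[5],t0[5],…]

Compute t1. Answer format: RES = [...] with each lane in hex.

t0 = [0x71, 0x1a, 0x27, 0x78, 0x4a, 0x5c, 0xe0, 0x9f]
t1 = [0xe0, 0x4a, 0x00, 0x5c, 0xd8, 0xe0, 0xb3, 0x9f]

RES = [0xe0, 0x4a, 0x00, 0x5c, 0xd8, 0xe0, 0xb3, 0x9f]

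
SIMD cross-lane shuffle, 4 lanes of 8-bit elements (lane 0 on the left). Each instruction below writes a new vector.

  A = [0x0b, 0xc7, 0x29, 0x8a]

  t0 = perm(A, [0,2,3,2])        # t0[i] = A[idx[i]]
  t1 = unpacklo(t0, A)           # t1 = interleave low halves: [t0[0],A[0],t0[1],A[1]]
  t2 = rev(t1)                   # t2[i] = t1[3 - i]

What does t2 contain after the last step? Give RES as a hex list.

RES = [ 0xc7  0x29  0x0b  0x0b ]

→ t0 |0b|29|8a|29|
→ t1 |0b|0b|29|c7|
→ t2 |c7|29|0b|0b|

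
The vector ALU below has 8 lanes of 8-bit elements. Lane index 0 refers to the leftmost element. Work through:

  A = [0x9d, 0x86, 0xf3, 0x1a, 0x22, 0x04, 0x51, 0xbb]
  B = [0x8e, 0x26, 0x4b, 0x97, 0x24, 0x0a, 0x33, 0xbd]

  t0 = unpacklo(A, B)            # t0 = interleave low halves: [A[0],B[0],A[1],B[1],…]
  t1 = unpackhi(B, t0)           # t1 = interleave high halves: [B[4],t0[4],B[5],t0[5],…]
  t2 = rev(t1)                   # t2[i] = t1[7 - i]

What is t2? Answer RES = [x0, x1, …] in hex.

t0 = [0x9d, 0x8e, 0x86, 0x26, 0xf3, 0x4b, 0x1a, 0x97]
t1 = [0x24, 0xf3, 0x0a, 0x4b, 0x33, 0x1a, 0xbd, 0x97]
t2 = [0x97, 0xbd, 0x1a, 0x33, 0x4b, 0x0a, 0xf3, 0x24]

RES = [0x97, 0xbd, 0x1a, 0x33, 0x4b, 0x0a, 0xf3, 0x24]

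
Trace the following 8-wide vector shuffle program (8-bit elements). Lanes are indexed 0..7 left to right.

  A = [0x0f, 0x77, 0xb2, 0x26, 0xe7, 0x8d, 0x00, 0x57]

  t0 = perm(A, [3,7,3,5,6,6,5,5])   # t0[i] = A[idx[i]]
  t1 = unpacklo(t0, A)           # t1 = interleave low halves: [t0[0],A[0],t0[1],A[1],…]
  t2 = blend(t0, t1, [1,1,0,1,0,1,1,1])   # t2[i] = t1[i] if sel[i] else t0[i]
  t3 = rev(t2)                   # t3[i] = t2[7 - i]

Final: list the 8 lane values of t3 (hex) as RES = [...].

→ t0 |26|57|26|8d|00|00|8d|8d|
→ t1 |26|0f|57|77|26|b2|8d|26|
→ t2 |26|0f|26|77|00|b2|8d|26|
→ t3 |26|8d|b2|00|77|26|0f|26|

RES = [0x26, 0x8d, 0xb2, 0x00, 0x77, 0x26, 0x0f, 0x26]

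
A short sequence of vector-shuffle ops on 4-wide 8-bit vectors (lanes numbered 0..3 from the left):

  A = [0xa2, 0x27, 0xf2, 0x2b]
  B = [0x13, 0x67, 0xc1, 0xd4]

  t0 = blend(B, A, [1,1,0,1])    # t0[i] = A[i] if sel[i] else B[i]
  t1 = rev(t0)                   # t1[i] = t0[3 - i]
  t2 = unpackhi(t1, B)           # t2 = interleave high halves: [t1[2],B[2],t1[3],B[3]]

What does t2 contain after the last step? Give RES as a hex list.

  t0: a2 27 c1 2b
  t1: 2b c1 27 a2
  t2: 27 c1 a2 d4

RES = [0x27, 0xc1, 0xa2, 0xd4]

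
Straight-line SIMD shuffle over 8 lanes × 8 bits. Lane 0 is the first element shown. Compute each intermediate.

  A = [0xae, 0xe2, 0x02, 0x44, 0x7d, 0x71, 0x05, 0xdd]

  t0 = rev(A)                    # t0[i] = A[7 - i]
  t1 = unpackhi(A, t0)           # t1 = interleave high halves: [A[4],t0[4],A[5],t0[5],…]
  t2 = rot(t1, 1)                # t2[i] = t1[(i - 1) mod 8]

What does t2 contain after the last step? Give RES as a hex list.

→ t0 |dd|05|71|7d|44|02|e2|ae|
→ t1 |7d|44|71|02|05|e2|dd|ae|
→ t2 |ae|7d|44|71|02|05|e2|dd|

RES = [ 0xae  0x7d  0x44  0x71  0x02  0x05  0xe2  0xdd ]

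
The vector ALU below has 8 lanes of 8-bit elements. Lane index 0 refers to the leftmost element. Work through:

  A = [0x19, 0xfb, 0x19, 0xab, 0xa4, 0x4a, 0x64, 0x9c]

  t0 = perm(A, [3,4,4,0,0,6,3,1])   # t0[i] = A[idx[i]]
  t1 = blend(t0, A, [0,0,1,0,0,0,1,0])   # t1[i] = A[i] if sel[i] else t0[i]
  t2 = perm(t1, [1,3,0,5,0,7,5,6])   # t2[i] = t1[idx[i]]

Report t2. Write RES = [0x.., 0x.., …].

RES = [ 0xa4  0x19  0xab  0x64  0xab  0xfb  0x64  0x64 ]

  t0: ab a4 a4 19 19 64 ab fb
  t1: ab a4 19 19 19 64 64 fb
  t2: a4 19 ab 64 ab fb 64 64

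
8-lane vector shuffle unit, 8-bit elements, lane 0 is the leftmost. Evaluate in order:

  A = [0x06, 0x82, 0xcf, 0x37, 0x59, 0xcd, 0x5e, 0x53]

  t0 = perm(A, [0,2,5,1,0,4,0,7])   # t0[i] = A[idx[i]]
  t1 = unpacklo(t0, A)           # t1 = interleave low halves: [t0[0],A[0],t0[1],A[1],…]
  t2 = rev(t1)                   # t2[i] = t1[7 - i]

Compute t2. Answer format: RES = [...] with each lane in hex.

t0 = [0x06, 0xcf, 0xcd, 0x82, 0x06, 0x59, 0x06, 0x53]
t1 = [0x06, 0x06, 0xcf, 0x82, 0xcd, 0xcf, 0x82, 0x37]
t2 = [0x37, 0x82, 0xcf, 0xcd, 0x82, 0xcf, 0x06, 0x06]

RES = [ 0x37  0x82  0xcf  0xcd  0x82  0xcf  0x06  0x06 ]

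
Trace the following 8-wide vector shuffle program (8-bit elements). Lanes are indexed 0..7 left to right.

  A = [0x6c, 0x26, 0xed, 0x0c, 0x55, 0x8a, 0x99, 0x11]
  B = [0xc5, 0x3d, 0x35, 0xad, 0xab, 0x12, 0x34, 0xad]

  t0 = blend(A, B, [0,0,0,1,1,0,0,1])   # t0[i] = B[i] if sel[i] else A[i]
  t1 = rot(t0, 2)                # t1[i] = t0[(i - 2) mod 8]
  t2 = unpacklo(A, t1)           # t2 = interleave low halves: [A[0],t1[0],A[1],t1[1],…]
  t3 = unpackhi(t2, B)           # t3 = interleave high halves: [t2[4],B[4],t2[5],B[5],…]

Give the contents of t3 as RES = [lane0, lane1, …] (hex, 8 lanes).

RES = [ 0xed  0xab  0x6c  0x12  0x0c  0x34  0x26  0xad ]

  t0: 6c 26 ed ad ab 8a 99 ad
  t1: 99 ad 6c 26 ed ad ab 8a
  t2: 6c 99 26 ad ed 6c 0c 26
  t3: ed ab 6c 12 0c 34 26 ad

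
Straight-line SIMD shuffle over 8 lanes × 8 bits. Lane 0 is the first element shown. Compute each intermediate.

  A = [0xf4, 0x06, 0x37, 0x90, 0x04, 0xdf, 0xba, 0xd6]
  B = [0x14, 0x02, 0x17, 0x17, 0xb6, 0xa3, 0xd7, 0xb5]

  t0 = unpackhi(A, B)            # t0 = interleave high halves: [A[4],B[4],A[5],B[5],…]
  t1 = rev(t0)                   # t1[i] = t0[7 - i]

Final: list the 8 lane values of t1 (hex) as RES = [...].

RES = [0xb5, 0xd6, 0xd7, 0xba, 0xa3, 0xdf, 0xb6, 0x04]

t0 = [0x04, 0xb6, 0xdf, 0xa3, 0xba, 0xd7, 0xd6, 0xb5]
t1 = [0xb5, 0xd6, 0xd7, 0xba, 0xa3, 0xdf, 0xb6, 0x04]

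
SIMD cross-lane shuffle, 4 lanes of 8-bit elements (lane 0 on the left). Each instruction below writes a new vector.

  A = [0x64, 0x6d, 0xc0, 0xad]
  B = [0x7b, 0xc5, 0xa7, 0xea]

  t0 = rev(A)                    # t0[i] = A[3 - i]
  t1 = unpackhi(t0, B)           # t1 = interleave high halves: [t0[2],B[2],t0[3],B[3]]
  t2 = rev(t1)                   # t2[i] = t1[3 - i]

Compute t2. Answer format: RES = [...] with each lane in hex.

t0 = [0xad, 0xc0, 0x6d, 0x64]
t1 = [0x6d, 0xa7, 0x64, 0xea]
t2 = [0xea, 0x64, 0xa7, 0x6d]

RES = [0xea, 0x64, 0xa7, 0x6d]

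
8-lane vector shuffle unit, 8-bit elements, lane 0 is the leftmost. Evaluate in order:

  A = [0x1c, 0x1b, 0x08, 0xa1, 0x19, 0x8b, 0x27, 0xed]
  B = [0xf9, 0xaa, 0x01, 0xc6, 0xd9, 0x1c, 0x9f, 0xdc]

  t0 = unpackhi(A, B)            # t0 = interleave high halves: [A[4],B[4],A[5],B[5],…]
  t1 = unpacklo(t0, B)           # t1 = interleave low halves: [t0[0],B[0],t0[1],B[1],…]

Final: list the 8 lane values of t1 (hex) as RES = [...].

→ t0 |19|d9|8b|1c|27|9f|ed|dc|
→ t1 |19|f9|d9|aa|8b|01|1c|c6|

RES = [0x19, 0xf9, 0xd9, 0xaa, 0x8b, 0x01, 0x1c, 0xc6]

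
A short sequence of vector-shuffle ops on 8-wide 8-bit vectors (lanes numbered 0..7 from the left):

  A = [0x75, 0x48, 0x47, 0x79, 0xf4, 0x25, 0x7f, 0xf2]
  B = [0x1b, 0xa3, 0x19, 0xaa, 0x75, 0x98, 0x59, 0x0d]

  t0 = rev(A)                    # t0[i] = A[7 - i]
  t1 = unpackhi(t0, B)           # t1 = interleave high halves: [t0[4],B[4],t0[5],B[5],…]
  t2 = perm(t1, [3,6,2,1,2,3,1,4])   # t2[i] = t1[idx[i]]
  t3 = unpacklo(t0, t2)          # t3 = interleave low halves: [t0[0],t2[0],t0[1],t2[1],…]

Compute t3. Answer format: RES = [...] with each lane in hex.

t0 = [0xf2, 0x7f, 0x25, 0xf4, 0x79, 0x47, 0x48, 0x75]
t1 = [0x79, 0x75, 0x47, 0x98, 0x48, 0x59, 0x75, 0x0d]
t2 = [0x98, 0x75, 0x47, 0x75, 0x47, 0x98, 0x75, 0x48]
t3 = [0xf2, 0x98, 0x7f, 0x75, 0x25, 0x47, 0xf4, 0x75]

RES = [ 0xf2  0x98  0x7f  0x75  0x25  0x47  0xf4  0x75 ]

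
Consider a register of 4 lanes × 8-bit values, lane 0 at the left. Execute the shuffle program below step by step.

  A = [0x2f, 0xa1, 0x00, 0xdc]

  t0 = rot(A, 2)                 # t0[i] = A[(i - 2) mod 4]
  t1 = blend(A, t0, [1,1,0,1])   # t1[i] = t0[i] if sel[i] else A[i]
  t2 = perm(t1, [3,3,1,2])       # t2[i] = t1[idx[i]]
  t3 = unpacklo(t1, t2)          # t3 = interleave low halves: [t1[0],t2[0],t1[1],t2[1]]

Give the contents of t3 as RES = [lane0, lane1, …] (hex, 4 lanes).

RES = [0x00, 0xa1, 0xdc, 0xa1]

→ t0 |00|dc|2f|a1|
→ t1 |00|dc|00|a1|
→ t2 |a1|a1|dc|00|
→ t3 |00|a1|dc|a1|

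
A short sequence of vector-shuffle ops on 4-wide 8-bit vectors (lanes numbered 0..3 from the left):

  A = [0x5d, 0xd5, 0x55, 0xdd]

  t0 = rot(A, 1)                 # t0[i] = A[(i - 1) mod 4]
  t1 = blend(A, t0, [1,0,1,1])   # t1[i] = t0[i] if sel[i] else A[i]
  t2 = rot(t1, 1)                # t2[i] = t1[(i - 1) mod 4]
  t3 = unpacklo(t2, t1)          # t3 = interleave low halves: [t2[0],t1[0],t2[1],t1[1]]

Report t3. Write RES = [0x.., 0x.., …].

→ t0 |dd|5d|d5|55|
→ t1 |dd|d5|d5|55|
→ t2 |55|dd|d5|d5|
→ t3 |55|dd|dd|d5|

RES = [0x55, 0xdd, 0xdd, 0xd5]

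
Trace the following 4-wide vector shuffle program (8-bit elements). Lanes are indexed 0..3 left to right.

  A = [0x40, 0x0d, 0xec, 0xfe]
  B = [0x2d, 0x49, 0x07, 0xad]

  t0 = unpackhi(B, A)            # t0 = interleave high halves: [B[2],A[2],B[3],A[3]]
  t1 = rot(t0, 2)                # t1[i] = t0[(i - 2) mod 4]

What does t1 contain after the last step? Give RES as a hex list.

t0 = [0x07, 0xec, 0xad, 0xfe]
t1 = [0xad, 0xfe, 0x07, 0xec]

RES = [0xad, 0xfe, 0x07, 0xec]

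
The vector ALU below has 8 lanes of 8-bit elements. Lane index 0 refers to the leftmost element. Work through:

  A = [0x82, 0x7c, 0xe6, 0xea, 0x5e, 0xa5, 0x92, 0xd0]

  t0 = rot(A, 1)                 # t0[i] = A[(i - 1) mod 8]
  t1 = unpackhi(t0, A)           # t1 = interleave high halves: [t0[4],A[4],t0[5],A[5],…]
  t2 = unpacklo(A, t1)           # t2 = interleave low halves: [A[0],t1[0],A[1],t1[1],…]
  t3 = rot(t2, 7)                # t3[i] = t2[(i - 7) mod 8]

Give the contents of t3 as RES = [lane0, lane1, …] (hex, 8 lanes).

RES = [ 0xea  0x7c  0x5e  0xe6  0x5e  0xea  0xa5  0x82 ]

  t0: d0 82 7c e6 ea 5e a5 92
  t1: ea 5e 5e a5 a5 92 92 d0
  t2: 82 ea 7c 5e e6 5e ea a5
  t3: ea 7c 5e e6 5e ea a5 82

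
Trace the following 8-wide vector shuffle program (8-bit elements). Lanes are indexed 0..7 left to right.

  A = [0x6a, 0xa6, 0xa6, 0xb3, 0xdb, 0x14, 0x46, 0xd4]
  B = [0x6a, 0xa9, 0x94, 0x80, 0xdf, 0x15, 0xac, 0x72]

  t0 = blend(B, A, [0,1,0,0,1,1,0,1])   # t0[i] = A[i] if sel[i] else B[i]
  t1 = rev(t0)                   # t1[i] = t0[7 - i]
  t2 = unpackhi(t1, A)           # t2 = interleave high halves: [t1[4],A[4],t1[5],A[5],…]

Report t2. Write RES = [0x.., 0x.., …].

→ t0 |6a|a6|94|80|db|14|ac|d4|
→ t1 |d4|ac|14|db|80|94|a6|6a|
→ t2 |80|db|94|14|a6|46|6a|d4|

RES = [ 0x80  0xdb  0x94  0x14  0xa6  0x46  0x6a  0xd4 ]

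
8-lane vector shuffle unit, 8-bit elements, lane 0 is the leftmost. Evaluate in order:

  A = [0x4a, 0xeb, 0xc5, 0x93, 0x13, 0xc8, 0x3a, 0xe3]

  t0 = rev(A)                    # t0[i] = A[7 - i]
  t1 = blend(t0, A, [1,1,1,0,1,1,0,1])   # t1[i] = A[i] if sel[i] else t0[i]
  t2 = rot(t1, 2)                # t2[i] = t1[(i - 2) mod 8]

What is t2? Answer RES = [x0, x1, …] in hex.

RES = [0xeb, 0xe3, 0x4a, 0xeb, 0xc5, 0x13, 0x13, 0xc8]

→ t0 |e3|3a|c8|13|93|c5|eb|4a|
→ t1 |4a|eb|c5|13|13|c8|eb|e3|
→ t2 |eb|e3|4a|eb|c5|13|13|c8|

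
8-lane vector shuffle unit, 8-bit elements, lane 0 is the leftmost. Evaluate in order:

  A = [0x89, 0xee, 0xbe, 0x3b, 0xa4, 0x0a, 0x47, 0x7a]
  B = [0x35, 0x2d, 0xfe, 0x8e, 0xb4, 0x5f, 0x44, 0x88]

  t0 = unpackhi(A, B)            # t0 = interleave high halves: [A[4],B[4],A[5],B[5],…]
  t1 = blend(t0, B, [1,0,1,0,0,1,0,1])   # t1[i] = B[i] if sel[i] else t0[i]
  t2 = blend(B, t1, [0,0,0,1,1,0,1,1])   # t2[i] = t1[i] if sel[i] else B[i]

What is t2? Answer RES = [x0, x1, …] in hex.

  t0: a4 b4 0a 5f 47 44 7a 88
  t1: 35 b4 fe 5f 47 5f 7a 88
  t2: 35 2d fe 5f 47 5f 7a 88

RES = [ 0x35  0x2d  0xfe  0x5f  0x47  0x5f  0x7a  0x88 ]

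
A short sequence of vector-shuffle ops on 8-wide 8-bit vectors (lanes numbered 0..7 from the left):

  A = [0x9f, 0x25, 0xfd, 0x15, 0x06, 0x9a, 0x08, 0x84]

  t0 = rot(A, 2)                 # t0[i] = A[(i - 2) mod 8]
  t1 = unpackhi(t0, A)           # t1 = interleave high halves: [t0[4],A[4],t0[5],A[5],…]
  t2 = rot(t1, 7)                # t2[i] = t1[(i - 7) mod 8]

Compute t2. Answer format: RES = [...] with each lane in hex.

RES = [0x06, 0x15, 0x9a, 0x06, 0x08, 0x9a, 0x84, 0xfd]

  t0: 08 84 9f 25 fd 15 06 9a
  t1: fd 06 15 9a 06 08 9a 84
  t2: 06 15 9a 06 08 9a 84 fd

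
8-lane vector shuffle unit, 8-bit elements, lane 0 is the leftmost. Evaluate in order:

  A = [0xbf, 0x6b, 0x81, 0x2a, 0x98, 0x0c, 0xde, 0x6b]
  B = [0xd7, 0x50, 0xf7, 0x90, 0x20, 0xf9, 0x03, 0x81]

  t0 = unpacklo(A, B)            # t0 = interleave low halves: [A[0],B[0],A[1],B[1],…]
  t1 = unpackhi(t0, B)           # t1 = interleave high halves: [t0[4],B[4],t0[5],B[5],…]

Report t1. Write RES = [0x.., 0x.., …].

RES = [0x81, 0x20, 0xf7, 0xf9, 0x2a, 0x03, 0x90, 0x81]

→ t0 |bf|d7|6b|50|81|f7|2a|90|
→ t1 |81|20|f7|f9|2a|03|90|81|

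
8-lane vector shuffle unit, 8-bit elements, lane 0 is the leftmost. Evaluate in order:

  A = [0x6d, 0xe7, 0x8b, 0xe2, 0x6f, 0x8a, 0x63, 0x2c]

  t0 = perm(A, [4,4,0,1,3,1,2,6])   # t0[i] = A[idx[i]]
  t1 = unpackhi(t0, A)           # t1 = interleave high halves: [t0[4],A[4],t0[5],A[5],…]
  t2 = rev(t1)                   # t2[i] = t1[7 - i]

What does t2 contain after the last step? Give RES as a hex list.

RES = [0x2c, 0x63, 0x63, 0x8b, 0x8a, 0xe7, 0x6f, 0xe2]

  t0: 6f 6f 6d e7 e2 e7 8b 63
  t1: e2 6f e7 8a 8b 63 63 2c
  t2: 2c 63 63 8b 8a e7 6f e2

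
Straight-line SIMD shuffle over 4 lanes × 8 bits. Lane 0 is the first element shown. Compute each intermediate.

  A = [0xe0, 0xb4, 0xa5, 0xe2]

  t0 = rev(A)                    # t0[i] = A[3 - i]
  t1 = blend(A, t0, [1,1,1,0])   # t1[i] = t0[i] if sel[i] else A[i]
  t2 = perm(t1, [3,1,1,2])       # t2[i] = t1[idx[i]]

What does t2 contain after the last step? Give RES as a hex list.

→ t0 |e2|a5|b4|e0|
→ t1 |e2|a5|b4|e2|
→ t2 |e2|a5|a5|b4|

RES = [0xe2, 0xa5, 0xa5, 0xb4]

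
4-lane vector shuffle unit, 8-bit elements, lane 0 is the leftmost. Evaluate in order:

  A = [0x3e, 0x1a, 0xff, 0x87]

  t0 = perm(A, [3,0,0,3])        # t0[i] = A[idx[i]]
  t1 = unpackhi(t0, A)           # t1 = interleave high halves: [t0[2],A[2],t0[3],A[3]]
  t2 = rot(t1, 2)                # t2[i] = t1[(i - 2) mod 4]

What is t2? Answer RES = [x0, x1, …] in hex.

RES = [0x87, 0x87, 0x3e, 0xff]

→ t0 |87|3e|3e|87|
→ t1 |3e|ff|87|87|
→ t2 |87|87|3e|ff|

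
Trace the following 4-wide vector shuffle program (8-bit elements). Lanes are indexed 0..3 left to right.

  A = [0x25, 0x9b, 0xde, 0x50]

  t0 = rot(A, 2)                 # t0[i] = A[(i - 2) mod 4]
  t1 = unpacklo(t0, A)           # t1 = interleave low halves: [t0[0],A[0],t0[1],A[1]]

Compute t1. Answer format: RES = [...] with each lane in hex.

  t0: de 50 25 9b
  t1: de 25 50 9b

RES = [0xde, 0x25, 0x50, 0x9b]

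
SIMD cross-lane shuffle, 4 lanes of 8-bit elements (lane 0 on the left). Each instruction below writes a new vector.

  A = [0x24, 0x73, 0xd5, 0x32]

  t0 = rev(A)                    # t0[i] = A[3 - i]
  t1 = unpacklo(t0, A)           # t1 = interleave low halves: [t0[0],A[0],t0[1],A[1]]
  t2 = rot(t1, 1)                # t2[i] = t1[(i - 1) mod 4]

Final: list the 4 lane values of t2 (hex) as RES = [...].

t0 = [0x32, 0xd5, 0x73, 0x24]
t1 = [0x32, 0x24, 0xd5, 0x73]
t2 = [0x73, 0x32, 0x24, 0xd5]

RES = [0x73, 0x32, 0x24, 0xd5]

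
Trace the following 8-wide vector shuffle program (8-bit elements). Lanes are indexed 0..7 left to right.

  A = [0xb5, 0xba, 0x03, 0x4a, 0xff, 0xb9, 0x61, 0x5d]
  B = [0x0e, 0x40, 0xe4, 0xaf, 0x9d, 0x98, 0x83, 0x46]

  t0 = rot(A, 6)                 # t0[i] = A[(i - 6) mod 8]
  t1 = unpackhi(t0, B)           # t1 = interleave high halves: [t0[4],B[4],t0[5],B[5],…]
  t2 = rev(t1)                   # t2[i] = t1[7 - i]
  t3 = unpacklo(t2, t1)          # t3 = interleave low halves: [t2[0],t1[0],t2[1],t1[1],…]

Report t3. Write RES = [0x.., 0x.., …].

  t0: 03 4a ff b9 61 5d b5 ba
  t1: 61 9d 5d 98 b5 83 ba 46
  t2: 46 ba 83 b5 98 5d 9d 61
  t3: 46 61 ba 9d 83 5d b5 98

RES = [ 0x46  0x61  0xba  0x9d  0x83  0x5d  0xb5  0x98 ]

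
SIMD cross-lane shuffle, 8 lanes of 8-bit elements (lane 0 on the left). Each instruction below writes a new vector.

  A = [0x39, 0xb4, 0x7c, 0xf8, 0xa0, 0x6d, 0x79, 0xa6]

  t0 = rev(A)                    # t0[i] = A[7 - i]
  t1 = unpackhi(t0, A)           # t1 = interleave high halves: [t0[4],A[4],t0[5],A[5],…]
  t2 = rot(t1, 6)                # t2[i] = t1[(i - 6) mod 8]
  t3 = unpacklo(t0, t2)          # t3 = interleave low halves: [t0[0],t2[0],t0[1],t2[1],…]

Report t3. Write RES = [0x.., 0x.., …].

t0 = [0xa6, 0x79, 0x6d, 0xa0, 0xf8, 0x7c, 0xb4, 0x39]
t1 = [0xf8, 0xa0, 0x7c, 0x6d, 0xb4, 0x79, 0x39, 0xa6]
t2 = [0x7c, 0x6d, 0xb4, 0x79, 0x39, 0xa6, 0xf8, 0xa0]
t3 = [0xa6, 0x7c, 0x79, 0x6d, 0x6d, 0xb4, 0xa0, 0x79]

RES = [0xa6, 0x7c, 0x79, 0x6d, 0x6d, 0xb4, 0xa0, 0x79]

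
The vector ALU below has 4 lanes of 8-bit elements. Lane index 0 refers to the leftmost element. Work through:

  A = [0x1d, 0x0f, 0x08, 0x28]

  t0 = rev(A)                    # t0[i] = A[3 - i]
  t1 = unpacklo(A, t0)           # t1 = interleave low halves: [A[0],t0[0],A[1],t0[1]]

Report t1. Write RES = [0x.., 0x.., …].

→ t0 |28|08|0f|1d|
→ t1 |1d|28|0f|08|

RES = [0x1d, 0x28, 0x0f, 0x08]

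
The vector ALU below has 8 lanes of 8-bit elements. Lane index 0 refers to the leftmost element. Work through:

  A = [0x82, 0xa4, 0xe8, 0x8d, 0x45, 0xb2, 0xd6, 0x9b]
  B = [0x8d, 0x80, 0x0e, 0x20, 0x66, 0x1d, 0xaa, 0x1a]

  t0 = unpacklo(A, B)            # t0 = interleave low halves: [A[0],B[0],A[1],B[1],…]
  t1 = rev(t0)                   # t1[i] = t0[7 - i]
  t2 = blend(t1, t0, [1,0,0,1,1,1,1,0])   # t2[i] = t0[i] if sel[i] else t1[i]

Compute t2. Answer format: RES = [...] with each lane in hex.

  t0: 82 8d a4 80 e8 0e 8d 20
  t1: 20 8d 0e e8 80 a4 8d 82
  t2: 82 8d 0e 80 e8 0e 8d 82

RES = [0x82, 0x8d, 0x0e, 0x80, 0xe8, 0x0e, 0x8d, 0x82]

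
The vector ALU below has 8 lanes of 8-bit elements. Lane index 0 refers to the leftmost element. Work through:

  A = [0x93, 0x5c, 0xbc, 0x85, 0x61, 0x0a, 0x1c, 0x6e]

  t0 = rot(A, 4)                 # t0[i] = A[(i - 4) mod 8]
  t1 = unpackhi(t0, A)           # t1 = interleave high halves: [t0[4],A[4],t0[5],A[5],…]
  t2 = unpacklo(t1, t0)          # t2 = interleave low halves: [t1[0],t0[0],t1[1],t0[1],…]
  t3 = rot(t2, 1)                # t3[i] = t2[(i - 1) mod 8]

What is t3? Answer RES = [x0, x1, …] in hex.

RES = [ 0x6e  0x93  0x61  0x61  0x0a  0x5c  0x1c  0x0a ]

t0 = [0x61, 0x0a, 0x1c, 0x6e, 0x93, 0x5c, 0xbc, 0x85]
t1 = [0x93, 0x61, 0x5c, 0x0a, 0xbc, 0x1c, 0x85, 0x6e]
t2 = [0x93, 0x61, 0x61, 0x0a, 0x5c, 0x1c, 0x0a, 0x6e]
t3 = [0x6e, 0x93, 0x61, 0x61, 0x0a, 0x5c, 0x1c, 0x0a]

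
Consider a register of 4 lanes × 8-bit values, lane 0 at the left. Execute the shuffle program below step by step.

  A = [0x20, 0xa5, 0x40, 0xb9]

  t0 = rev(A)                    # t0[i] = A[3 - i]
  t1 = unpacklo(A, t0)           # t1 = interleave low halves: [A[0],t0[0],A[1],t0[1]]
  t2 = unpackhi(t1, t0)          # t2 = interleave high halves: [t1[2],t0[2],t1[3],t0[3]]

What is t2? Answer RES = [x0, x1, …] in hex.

  t0: b9 40 a5 20
  t1: 20 b9 a5 40
  t2: a5 a5 40 20

RES = [ 0xa5  0xa5  0x40  0x20 ]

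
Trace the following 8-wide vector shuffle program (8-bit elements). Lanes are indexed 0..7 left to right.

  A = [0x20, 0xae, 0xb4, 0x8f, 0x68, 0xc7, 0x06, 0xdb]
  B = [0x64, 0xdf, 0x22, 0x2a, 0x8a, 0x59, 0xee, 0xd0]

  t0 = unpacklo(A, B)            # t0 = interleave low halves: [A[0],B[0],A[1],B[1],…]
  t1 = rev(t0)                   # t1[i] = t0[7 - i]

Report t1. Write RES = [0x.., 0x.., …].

t0 = [0x20, 0x64, 0xae, 0xdf, 0xb4, 0x22, 0x8f, 0x2a]
t1 = [0x2a, 0x8f, 0x22, 0xb4, 0xdf, 0xae, 0x64, 0x20]

RES = [0x2a, 0x8f, 0x22, 0xb4, 0xdf, 0xae, 0x64, 0x20]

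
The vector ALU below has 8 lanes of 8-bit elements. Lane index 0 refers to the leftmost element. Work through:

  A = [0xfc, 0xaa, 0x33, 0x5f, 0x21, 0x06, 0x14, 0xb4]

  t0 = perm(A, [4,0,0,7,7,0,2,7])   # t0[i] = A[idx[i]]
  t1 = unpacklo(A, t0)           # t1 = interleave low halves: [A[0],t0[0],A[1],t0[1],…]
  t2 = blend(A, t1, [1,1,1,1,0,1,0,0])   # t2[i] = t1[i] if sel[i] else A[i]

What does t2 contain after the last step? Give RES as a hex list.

RES = [ 0xfc  0x21  0xaa  0xfc  0x21  0xfc  0x14  0xb4 ]

t0 = [0x21, 0xfc, 0xfc, 0xb4, 0xb4, 0xfc, 0x33, 0xb4]
t1 = [0xfc, 0x21, 0xaa, 0xfc, 0x33, 0xfc, 0x5f, 0xb4]
t2 = [0xfc, 0x21, 0xaa, 0xfc, 0x21, 0xfc, 0x14, 0xb4]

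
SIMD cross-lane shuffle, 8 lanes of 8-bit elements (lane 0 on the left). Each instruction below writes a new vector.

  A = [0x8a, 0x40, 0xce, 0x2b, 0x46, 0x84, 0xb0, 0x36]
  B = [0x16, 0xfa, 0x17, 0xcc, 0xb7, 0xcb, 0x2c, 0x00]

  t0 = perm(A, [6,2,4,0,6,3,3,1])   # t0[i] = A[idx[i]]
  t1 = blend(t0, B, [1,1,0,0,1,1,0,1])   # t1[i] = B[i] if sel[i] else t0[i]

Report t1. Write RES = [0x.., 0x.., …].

→ t0 |b0|ce|46|8a|b0|2b|2b|40|
→ t1 |16|fa|46|8a|b7|cb|2b|00|

RES = [0x16, 0xfa, 0x46, 0x8a, 0xb7, 0xcb, 0x2b, 0x00]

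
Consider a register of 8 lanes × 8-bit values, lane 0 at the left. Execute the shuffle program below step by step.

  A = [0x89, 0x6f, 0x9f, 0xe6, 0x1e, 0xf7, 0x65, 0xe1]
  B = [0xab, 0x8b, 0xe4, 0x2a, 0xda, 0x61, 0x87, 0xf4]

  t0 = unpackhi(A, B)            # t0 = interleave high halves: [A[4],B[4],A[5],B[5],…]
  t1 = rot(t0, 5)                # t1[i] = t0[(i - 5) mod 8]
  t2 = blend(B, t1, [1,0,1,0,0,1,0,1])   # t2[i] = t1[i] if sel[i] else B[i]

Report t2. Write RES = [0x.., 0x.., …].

  t0: 1e da f7 61 65 87 e1 f4
  t1: 61 65 87 e1 f4 1e da f7
  t2: 61 8b 87 2a da 1e 87 f7

RES = [0x61, 0x8b, 0x87, 0x2a, 0xda, 0x1e, 0x87, 0xf7]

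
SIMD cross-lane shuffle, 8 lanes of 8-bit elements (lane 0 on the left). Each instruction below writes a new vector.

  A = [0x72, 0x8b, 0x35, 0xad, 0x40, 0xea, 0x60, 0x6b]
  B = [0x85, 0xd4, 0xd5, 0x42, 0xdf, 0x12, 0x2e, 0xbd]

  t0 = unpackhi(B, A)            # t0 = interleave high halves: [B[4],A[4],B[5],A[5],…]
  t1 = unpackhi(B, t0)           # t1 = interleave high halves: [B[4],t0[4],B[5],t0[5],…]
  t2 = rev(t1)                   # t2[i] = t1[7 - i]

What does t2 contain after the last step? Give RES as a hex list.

→ t0 |df|40|12|ea|2e|60|bd|6b|
→ t1 |df|2e|12|60|2e|bd|bd|6b|
→ t2 |6b|bd|bd|2e|60|12|2e|df|

RES = [ 0x6b  0xbd  0xbd  0x2e  0x60  0x12  0x2e  0xdf ]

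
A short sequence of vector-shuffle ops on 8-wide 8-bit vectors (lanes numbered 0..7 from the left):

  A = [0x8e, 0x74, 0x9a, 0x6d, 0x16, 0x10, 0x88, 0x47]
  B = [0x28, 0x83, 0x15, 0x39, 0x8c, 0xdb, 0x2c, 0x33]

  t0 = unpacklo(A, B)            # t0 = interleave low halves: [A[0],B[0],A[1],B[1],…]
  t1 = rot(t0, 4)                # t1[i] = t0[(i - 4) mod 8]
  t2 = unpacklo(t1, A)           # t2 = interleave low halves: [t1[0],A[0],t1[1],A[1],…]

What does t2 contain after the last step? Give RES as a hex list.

RES = [0x9a, 0x8e, 0x15, 0x74, 0x6d, 0x9a, 0x39, 0x6d]

  t0: 8e 28 74 83 9a 15 6d 39
  t1: 9a 15 6d 39 8e 28 74 83
  t2: 9a 8e 15 74 6d 9a 39 6d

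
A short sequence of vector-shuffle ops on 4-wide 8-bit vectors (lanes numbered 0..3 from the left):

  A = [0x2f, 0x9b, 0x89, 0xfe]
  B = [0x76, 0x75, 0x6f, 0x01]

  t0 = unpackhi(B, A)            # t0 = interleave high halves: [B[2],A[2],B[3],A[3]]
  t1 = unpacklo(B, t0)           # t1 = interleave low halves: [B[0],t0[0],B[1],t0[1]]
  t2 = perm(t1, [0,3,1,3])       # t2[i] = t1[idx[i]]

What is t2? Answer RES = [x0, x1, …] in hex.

RES = [ 0x76  0x89  0x6f  0x89 ]

→ t0 |6f|89|01|fe|
→ t1 |76|6f|75|89|
→ t2 |76|89|6f|89|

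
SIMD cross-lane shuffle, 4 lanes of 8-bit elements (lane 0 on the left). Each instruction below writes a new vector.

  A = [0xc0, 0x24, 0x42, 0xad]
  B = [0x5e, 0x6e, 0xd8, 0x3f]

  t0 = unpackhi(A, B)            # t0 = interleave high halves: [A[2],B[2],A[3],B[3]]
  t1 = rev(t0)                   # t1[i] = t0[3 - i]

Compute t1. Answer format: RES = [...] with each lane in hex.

t0 = [0x42, 0xd8, 0xad, 0x3f]
t1 = [0x3f, 0xad, 0xd8, 0x42]

RES = [ 0x3f  0xad  0xd8  0x42 ]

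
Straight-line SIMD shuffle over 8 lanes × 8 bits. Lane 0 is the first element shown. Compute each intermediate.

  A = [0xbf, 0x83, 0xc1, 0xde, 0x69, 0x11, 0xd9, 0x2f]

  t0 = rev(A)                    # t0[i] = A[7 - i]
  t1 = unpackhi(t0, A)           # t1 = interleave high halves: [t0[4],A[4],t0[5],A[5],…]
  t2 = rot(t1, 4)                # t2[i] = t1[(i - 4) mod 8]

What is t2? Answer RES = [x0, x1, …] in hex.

RES = [0x83, 0xd9, 0xbf, 0x2f, 0xde, 0x69, 0xc1, 0x11]

→ t0 |2f|d9|11|69|de|c1|83|bf|
→ t1 |de|69|c1|11|83|d9|bf|2f|
→ t2 |83|d9|bf|2f|de|69|c1|11|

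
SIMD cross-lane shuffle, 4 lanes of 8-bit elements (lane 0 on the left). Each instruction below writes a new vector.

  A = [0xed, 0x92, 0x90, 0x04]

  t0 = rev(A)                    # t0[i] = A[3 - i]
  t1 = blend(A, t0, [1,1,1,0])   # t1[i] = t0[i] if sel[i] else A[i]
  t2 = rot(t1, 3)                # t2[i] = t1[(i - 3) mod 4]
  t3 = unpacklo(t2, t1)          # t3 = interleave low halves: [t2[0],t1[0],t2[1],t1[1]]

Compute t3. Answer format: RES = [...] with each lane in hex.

RES = [0x90, 0x04, 0x92, 0x90]

→ t0 |04|90|92|ed|
→ t1 |04|90|92|04|
→ t2 |90|92|04|04|
→ t3 |90|04|92|90|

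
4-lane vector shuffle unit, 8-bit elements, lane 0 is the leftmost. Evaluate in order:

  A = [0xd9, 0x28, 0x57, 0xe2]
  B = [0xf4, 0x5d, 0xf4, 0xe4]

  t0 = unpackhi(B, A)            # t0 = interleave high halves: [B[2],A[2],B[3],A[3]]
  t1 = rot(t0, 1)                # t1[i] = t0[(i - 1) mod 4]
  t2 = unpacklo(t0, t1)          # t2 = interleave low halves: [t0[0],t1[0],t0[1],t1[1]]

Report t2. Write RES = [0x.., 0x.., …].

RES = [ 0xf4  0xe2  0x57  0xf4 ]

  t0: f4 57 e4 e2
  t1: e2 f4 57 e4
  t2: f4 e2 57 f4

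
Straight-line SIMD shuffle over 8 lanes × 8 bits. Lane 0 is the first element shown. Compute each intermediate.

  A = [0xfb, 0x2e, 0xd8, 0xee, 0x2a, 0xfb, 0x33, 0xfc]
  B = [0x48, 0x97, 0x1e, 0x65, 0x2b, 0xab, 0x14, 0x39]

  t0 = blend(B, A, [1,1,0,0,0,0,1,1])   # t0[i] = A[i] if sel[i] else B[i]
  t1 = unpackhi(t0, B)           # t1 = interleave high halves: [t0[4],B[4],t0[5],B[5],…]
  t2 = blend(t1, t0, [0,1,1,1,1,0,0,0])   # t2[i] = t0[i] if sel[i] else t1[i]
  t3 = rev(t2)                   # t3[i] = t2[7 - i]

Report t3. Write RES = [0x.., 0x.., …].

RES = [0x39, 0xfc, 0x14, 0x2b, 0x65, 0x1e, 0x2e, 0x2b]

→ t0 |fb|2e|1e|65|2b|ab|33|fc|
→ t1 |2b|2b|ab|ab|33|14|fc|39|
→ t2 |2b|2e|1e|65|2b|14|fc|39|
→ t3 |39|fc|14|2b|65|1e|2e|2b|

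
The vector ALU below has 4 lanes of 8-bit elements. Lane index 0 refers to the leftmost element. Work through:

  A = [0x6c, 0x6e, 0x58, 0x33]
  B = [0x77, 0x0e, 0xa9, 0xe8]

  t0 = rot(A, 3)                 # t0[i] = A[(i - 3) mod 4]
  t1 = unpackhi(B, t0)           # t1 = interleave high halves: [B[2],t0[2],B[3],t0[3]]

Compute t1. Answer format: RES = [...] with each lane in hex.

→ t0 |6e|58|33|6c|
→ t1 |a9|33|e8|6c|

RES = [ 0xa9  0x33  0xe8  0x6c ]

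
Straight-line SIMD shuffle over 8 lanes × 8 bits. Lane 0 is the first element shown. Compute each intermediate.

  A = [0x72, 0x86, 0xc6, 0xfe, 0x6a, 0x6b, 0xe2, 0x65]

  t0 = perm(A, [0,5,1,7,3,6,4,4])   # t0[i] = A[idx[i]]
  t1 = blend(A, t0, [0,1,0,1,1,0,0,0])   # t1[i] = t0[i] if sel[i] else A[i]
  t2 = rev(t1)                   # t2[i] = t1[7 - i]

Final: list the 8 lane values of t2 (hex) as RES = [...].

RES = [ 0x65  0xe2  0x6b  0xfe  0x65  0xc6  0x6b  0x72 ]

  t0: 72 6b 86 65 fe e2 6a 6a
  t1: 72 6b c6 65 fe 6b e2 65
  t2: 65 e2 6b fe 65 c6 6b 72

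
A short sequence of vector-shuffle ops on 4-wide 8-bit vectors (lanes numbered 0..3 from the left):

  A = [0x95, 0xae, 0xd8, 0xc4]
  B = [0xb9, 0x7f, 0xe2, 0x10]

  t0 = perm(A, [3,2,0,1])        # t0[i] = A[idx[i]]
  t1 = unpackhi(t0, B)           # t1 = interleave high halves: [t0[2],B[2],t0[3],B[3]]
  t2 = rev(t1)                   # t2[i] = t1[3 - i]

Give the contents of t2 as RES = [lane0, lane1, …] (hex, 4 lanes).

RES = [0x10, 0xae, 0xe2, 0x95]

→ t0 |c4|d8|95|ae|
→ t1 |95|e2|ae|10|
→ t2 |10|ae|e2|95|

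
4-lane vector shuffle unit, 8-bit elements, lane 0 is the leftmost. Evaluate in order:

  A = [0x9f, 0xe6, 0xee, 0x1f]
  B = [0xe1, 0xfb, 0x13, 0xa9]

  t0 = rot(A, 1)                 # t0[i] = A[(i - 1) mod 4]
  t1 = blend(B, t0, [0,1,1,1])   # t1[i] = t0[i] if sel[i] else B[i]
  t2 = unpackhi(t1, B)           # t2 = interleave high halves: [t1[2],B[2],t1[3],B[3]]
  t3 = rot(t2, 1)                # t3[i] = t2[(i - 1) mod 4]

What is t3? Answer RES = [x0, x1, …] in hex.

  t0: 1f 9f e6 ee
  t1: e1 9f e6 ee
  t2: e6 13 ee a9
  t3: a9 e6 13 ee

RES = [ 0xa9  0xe6  0x13  0xee ]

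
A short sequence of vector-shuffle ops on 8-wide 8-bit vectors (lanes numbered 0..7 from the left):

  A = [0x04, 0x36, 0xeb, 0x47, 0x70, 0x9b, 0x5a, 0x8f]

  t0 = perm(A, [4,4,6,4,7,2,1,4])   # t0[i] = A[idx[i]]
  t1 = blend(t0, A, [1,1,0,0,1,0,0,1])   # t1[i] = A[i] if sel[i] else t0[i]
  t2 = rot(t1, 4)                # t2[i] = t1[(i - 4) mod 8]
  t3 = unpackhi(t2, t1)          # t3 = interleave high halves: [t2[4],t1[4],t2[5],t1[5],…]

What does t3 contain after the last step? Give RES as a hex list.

RES = [0x04, 0x70, 0x36, 0xeb, 0x5a, 0x36, 0x70, 0x8f]

t0 = [0x70, 0x70, 0x5a, 0x70, 0x8f, 0xeb, 0x36, 0x70]
t1 = [0x04, 0x36, 0x5a, 0x70, 0x70, 0xeb, 0x36, 0x8f]
t2 = [0x70, 0xeb, 0x36, 0x8f, 0x04, 0x36, 0x5a, 0x70]
t3 = [0x04, 0x70, 0x36, 0xeb, 0x5a, 0x36, 0x70, 0x8f]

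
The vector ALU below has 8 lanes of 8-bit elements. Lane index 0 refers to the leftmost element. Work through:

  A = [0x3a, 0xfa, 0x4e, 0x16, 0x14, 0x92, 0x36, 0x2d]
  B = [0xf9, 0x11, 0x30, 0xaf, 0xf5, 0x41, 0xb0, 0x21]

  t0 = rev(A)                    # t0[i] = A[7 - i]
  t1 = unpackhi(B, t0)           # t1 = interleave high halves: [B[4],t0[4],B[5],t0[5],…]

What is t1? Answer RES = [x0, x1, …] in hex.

  t0: 2d 36 92 14 16 4e fa 3a
  t1: f5 16 41 4e b0 fa 21 3a

RES = [0xf5, 0x16, 0x41, 0x4e, 0xb0, 0xfa, 0x21, 0x3a]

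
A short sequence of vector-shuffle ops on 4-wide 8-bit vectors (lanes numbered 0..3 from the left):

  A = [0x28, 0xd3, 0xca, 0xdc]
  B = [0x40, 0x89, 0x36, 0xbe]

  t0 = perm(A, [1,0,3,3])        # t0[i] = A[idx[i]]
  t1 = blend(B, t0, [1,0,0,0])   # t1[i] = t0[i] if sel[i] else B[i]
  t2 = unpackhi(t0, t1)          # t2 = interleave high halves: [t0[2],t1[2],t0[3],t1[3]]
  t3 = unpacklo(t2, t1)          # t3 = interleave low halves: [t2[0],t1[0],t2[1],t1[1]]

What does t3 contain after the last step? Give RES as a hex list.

  t0: d3 28 dc dc
  t1: d3 89 36 be
  t2: dc 36 dc be
  t3: dc d3 36 89

RES = [0xdc, 0xd3, 0x36, 0x89]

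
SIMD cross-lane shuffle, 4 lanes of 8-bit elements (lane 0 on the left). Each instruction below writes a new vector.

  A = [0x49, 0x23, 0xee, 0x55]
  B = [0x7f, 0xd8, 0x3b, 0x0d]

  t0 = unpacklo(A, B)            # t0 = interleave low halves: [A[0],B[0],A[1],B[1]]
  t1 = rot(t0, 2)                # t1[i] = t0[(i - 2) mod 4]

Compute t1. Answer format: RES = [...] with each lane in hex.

  t0: 49 7f 23 d8
  t1: 23 d8 49 7f

RES = [0x23, 0xd8, 0x49, 0x7f]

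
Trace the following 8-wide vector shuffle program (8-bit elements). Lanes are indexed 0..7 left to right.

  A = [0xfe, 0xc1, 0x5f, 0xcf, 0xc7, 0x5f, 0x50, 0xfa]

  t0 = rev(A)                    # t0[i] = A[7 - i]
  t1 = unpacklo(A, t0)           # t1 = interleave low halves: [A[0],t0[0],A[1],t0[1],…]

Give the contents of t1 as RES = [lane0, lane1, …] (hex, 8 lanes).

RES = [0xfe, 0xfa, 0xc1, 0x50, 0x5f, 0x5f, 0xcf, 0xc7]

→ t0 |fa|50|5f|c7|cf|5f|c1|fe|
→ t1 |fe|fa|c1|50|5f|5f|cf|c7|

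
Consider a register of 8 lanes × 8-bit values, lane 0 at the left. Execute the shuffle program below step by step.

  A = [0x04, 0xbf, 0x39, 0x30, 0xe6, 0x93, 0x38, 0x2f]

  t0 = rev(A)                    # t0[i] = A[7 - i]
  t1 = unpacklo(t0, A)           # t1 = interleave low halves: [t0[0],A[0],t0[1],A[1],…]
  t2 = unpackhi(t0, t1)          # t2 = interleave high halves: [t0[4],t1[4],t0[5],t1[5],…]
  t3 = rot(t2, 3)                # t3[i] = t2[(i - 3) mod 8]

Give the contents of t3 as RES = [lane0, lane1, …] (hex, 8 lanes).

RES = [ 0xe6  0x04  0x30  0x30  0x93  0x39  0x39  0xbf ]

t0 = [0x2f, 0x38, 0x93, 0xe6, 0x30, 0x39, 0xbf, 0x04]
t1 = [0x2f, 0x04, 0x38, 0xbf, 0x93, 0x39, 0xe6, 0x30]
t2 = [0x30, 0x93, 0x39, 0x39, 0xbf, 0xe6, 0x04, 0x30]
t3 = [0xe6, 0x04, 0x30, 0x30, 0x93, 0x39, 0x39, 0xbf]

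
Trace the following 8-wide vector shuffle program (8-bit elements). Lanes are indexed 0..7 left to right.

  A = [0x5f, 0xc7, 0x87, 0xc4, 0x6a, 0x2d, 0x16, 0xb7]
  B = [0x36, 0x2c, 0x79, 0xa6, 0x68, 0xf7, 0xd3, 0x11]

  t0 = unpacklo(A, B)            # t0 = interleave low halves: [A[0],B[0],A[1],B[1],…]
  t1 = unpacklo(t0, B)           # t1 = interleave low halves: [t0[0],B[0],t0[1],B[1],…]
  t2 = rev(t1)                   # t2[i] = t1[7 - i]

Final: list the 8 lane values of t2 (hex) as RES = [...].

RES = [0xa6, 0x2c, 0x79, 0xc7, 0x2c, 0x36, 0x36, 0x5f]

→ t0 |5f|36|c7|2c|87|79|c4|a6|
→ t1 |5f|36|36|2c|c7|79|2c|a6|
→ t2 |a6|2c|79|c7|2c|36|36|5f|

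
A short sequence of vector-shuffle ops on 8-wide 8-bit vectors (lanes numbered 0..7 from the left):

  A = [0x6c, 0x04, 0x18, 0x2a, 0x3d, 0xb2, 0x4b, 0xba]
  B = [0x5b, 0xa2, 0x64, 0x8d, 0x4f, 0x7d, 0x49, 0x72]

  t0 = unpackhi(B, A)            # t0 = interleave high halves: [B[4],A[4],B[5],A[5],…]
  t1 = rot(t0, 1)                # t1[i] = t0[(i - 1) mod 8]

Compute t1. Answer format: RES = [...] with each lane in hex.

t0 = [0x4f, 0x3d, 0x7d, 0xb2, 0x49, 0x4b, 0x72, 0xba]
t1 = [0xba, 0x4f, 0x3d, 0x7d, 0xb2, 0x49, 0x4b, 0x72]

RES = [ 0xba  0x4f  0x3d  0x7d  0xb2  0x49  0x4b  0x72 ]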